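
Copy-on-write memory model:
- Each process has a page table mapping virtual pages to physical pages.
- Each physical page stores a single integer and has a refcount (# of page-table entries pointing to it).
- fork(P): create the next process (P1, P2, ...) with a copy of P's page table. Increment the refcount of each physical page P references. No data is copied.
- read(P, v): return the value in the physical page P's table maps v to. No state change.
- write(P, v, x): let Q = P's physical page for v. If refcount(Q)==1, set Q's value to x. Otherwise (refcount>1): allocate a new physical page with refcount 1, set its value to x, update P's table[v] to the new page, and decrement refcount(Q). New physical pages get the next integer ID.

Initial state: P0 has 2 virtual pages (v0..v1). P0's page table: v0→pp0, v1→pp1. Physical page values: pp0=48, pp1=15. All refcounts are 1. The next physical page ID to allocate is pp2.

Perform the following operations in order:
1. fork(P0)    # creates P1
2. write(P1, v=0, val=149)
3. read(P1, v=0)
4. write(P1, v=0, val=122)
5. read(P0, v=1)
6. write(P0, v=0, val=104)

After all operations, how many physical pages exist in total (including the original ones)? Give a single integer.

Answer: 3

Derivation:
Op 1: fork(P0) -> P1. 2 ppages; refcounts: pp0:2 pp1:2
Op 2: write(P1, v0, 149). refcount(pp0)=2>1 -> COPY to pp2. 3 ppages; refcounts: pp0:1 pp1:2 pp2:1
Op 3: read(P1, v0) -> 149. No state change.
Op 4: write(P1, v0, 122). refcount(pp2)=1 -> write in place. 3 ppages; refcounts: pp0:1 pp1:2 pp2:1
Op 5: read(P0, v1) -> 15. No state change.
Op 6: write(P0, v0, 104). refcount(pp0)=1 -> write in place. 3 ppages; refcounts: pp0:1 pp1:2 pp2:1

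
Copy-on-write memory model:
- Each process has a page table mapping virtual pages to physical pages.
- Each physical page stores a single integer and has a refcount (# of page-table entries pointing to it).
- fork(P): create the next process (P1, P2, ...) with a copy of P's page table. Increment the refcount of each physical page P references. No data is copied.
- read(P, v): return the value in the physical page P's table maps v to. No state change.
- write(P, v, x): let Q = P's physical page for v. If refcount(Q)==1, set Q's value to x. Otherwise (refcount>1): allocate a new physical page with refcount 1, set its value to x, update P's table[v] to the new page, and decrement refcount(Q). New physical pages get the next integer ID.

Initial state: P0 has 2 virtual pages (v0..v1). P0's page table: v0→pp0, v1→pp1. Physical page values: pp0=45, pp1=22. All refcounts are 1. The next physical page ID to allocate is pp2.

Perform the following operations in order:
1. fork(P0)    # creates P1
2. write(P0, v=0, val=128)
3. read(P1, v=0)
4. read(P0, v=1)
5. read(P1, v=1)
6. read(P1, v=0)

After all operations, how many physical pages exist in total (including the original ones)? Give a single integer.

Op 1: fork(P0) -> P1. 2 ppages; refcounts: pp0:2 pp1:2
Op 2: write(P0, v0, 128). refcount(pp0)=2>1 -> COPY to pp2. 3 ppages; refcounts: pp0:1 pp1:2 pp2:1
Op 3: read(P1, v0) -> 45. No state change.
Op 4: read(P0, v1) -> 22. No state change.
Op 5: read(P1, v1) -> 22. No state change.
Op 6: read(P1, v0) -> 45. No state change.

Answer: 3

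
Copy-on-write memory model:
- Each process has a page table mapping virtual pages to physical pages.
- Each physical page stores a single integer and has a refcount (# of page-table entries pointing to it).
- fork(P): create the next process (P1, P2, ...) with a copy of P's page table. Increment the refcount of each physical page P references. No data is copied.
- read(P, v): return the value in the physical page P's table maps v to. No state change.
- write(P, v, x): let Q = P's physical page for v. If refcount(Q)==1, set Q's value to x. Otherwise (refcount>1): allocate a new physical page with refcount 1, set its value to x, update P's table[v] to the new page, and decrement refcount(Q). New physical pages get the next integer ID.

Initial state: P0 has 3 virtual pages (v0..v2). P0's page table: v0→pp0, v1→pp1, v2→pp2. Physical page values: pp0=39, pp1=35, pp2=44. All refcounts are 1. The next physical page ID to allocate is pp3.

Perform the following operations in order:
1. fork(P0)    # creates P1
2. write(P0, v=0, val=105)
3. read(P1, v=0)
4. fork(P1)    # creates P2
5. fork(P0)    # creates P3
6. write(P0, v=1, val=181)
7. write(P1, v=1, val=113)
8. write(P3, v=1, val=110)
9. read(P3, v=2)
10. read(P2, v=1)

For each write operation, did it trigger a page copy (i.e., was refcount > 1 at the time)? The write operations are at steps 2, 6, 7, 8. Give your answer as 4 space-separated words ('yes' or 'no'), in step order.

Op 1: fork(P0) -> P1. 3 ppages; refcounts: pp0:2 pp1:2 pp2:2
Op 2: write(P0, v0, 105). refcount(pp0)=2>1 -> COPY to pp3. 4 ppages; refcounts: pp0:1 pp1:2 pp2:2 pp3:1
Op 3: read(P1, v0) -> 39. No state change.
Op 4: fork(P1) -> P2. 4 ppages; refcounts: pp0:2 pp1:3 pp2:3 pp3:1
Op 5: fork(P0) -> P3. 4 ppages; refcounts: pp0:2 pp1:4 pp2:4 pp3:2
Op 6: write(P0, v1, 181). refcount(pp1)=4>1 -> COPY to pp4. 5 ppages; refcounts: pp0:2 pp1:3 pp2:4 pp3:2 pp4:1
Op 7: write(P1, v1, 113). refcount(pp1)=3>1 -> COPY to pp5. 6 ppages; refcounts: pp0:2 pp1:2 pp2:4 pp3:2 pp4:1 pp5:1
Op 8: write(P3, v1, 110). refcount(pp1)=2>1 -> COPY to pp6. 7 ppages; refcounts: pp0:2 pp1:1 pp2:4 pp3:2 pp4:1 pp5:1 pp6:1
Op 9: read(P3, v2) -> 44. No state change.
Op 10: read(P2, v1) -> 35. No state change.

yes yes yes yes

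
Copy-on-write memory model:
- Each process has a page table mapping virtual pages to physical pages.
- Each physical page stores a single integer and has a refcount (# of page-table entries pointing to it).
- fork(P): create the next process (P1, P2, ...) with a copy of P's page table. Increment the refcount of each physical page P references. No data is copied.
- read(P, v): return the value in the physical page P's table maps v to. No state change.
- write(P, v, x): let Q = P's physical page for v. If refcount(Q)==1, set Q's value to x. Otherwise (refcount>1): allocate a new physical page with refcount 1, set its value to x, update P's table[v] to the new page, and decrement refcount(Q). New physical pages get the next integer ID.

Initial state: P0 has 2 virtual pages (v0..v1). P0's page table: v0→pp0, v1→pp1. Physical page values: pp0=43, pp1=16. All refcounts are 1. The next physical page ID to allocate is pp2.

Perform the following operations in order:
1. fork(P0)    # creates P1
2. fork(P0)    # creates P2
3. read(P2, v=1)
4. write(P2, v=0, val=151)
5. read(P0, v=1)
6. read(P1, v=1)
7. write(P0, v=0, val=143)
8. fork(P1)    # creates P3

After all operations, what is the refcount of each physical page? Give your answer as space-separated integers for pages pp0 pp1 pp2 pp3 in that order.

Answer: 2 4 1 1

Derivation:
Op 1: fork(P0) -> P1. 2 ppages; refcounts: pp0:2 pp1:2
Op 2: fork(P0) -> P2. 2 ppages; refcounts: pp0:3 pp1:3
Op 3: read(P2, v1) -> 16. No state change.
Op 4: write(P2, v0, 151). refcount(pp0)=3>1 -> COPY to pp2. 3 ppages; refcounts: pp0:2 pp1:3 pp2:1
Op 5: read(P0, v1) -> 16. No state change.
Op 6: read(P1, v1) -> 16. No state change.
Op 7: write(P0, v0, 143). refcount(pp0)=2>1 -> COPY to pp3. 4 ppages; refcounts: pp0:1 pp1:3 pp2:1 pp3:1
Op 8: fork(P1) -> P3. 4 ppages; refcounts: pp0:2 pp1:4 pp2:1 pp3:1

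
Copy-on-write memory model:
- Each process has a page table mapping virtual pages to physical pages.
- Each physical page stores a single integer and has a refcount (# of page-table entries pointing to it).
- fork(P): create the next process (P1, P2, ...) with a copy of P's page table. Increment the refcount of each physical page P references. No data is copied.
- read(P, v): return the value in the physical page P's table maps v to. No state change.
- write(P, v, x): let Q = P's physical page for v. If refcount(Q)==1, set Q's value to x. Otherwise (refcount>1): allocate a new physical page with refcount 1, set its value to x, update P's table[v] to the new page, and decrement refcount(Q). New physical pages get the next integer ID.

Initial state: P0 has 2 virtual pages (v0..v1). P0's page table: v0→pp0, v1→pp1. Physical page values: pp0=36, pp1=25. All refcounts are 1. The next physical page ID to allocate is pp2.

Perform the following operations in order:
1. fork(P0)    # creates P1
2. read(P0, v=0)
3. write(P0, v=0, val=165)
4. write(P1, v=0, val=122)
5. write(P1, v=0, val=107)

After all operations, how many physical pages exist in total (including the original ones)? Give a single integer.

Answer: 3

Derivation:
Op 1: fork(P0) -> P1. 2 ppages; refcounts: pp0:2 pp1:2
Op 2: read(P0, v0) -> 36. No state change.
Op 3: write(P0, v0, 165). refcount(pp0)=2>1 -> COPY to pp2. 3 ppages; refcounts: pp0:1 pp1:2 pp2:1
Op 4: write(P1, v0, 122). refcount(pp0)=1 -> write in place. 3 ppages; refcounts: pp0:1 pp1:2 pp2:1
Op 5: write(P1, v0, 107). refcount(pp0)=1 -> write in place. 3 ppages; refcounts: pp0:1 pp1:2 pp2:1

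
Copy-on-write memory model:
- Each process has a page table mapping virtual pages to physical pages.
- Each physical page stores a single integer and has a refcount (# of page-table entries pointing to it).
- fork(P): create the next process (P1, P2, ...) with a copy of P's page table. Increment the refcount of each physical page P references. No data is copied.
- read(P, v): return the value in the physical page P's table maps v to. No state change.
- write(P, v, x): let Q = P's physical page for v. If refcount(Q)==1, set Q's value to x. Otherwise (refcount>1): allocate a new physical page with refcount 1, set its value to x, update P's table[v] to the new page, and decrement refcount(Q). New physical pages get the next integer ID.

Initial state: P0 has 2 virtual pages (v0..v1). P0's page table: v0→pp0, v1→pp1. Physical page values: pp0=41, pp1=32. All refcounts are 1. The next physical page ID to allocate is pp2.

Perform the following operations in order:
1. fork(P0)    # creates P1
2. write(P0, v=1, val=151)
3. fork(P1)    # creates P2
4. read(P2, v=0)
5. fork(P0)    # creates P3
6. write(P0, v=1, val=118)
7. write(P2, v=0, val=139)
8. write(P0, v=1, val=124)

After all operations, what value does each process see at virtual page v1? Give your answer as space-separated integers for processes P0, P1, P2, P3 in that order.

Answer: 124 32 32 151

Derivation:
Op 1: fork(P0) -> P1. 2 ppages; refcounts: pp0:2 pp1:2
Op 2: write(P0, v1, 151). refcount(pp1)=2>1 -> COPY to pp2. 3 ppages; refcounts: pp0:2 pp1:1 pp2:1
Op 3: fork(P1) -> P2. 3 ppages; refcounts: pp0:3 pp1:2 pp2:1
Op 4: read(P2, v0) -> 41. No state change.
Op 5: fork(P0) -> P3. 3 ppages; refcounts: pp0:4 pp1:2 pp2:2
Op 6: write(P0, v1, 118). refcount(pp2)=2>1 -> COPY to pp3. 4 ppages; refcounts: pp0:4 pp1:2 pp2:1 pp3:1
Op 7: write(P2, v0, 139). refcount(pp0)=4>1 -> COPY to pp4. 5 ppages; refcounts: pp0:3 pp1:2 pp2:1 pp3:1 pp4:1
Op 8: write(P0, v1, 124). refcount(pp3)=1 -> write in place. 5 ppages; refcounts: pp0:3 pp1:2 pp2:1 pp3:1 pp4:1
P0: v1 -> pp3 = 124
P1: v1 -> pp1 = 32
P2: v1 -> pp1 = 32
P3: v1 -> pp2 = 151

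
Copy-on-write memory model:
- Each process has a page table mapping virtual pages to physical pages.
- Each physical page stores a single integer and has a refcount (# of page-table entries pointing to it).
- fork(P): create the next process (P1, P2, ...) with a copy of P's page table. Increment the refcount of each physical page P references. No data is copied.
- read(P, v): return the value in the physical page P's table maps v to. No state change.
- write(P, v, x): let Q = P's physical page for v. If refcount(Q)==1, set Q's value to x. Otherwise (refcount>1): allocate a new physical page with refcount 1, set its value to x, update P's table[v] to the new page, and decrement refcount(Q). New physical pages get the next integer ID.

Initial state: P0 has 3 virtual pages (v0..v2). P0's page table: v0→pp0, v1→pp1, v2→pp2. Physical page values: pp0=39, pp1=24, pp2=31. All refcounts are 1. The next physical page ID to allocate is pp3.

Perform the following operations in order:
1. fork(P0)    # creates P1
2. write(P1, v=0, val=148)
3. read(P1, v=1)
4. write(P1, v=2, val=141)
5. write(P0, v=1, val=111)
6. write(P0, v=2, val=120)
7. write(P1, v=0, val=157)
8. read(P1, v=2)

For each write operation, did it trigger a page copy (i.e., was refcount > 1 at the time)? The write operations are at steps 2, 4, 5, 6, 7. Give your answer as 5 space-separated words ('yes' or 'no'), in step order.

Op 1: fork(P0) -> P1. 3 ppages; refcounts: pp0:2 pp1:2 pp2:2
Op 2: write(P1, v0, 148). refcount(pp0)=2>1 -> COPY to pp3. 4 ppages; refcounts: pp0:1 pp1:2 pp2:2 pp3:1
Op 3: read(P1, v1) -> 24. No state change.
Op 4: write(P1, v2, 141). refcount(pp2)=2>1 -> COPY to pp4. 5 ppages; refcounts: pp0:1 pp1:2 pp2:1 pp3:1 pp4:1
Op 5: write(P0, v1, 111). refcount(pp1)=2>1 -> COPY to pp5. 6 ppages; refcounts: pp0:1 pp1:1 pp2:1 pp3:1 pp4:1 pp5:1
Op 6: write(P0, v2, 120). refcount(pp2)=1 -> write in place. 6 ppages; refcounts: pp0:1 pp1:1 pp2:1 pp3:1 pp4:1 pp5:1
Op 7: write(P1, v0, 157). refcount(pp3)=1 -> write in place. 6 ppages; refcounts: pp0:1 pp1:1 pp2:1 pp3:1 pp4:1 pp5:1
Op 8: read(P1, v2) -> 141. No state change.

yes yes yes no no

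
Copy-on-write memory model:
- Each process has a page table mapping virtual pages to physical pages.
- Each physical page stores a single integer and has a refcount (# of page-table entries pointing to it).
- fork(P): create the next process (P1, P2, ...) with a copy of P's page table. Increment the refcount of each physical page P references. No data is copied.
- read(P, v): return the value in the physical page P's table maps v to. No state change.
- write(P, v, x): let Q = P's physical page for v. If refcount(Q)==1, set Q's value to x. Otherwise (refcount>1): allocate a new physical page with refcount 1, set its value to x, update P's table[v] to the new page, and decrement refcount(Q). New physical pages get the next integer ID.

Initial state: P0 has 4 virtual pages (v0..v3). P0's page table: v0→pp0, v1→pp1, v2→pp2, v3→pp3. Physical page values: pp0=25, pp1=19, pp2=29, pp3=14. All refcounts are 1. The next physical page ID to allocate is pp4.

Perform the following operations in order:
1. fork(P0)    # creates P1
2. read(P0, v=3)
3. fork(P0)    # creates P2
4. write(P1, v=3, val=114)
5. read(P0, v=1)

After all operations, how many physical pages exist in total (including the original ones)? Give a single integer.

Op 1: fork(P0) -> P1. 4 ppages; refcounts: pp0:2 pp1:2 pp2:2 pp3:2
Op 2: read(P0, v3) -> 14. No state change.
Op 3: fork(P0) -> P2. 4 ppages; refcounts: pp0:3 pp1:3 pp2:3 pp3:3
Op 4: write(P1, v3, 114). refcount(pp3)=3>1 -> COPY to pp4. 5 ppages; refcounts: pp0:3 pp1:3 pp2:3 pp3:2 pp4:1
Op 5: read(P0, v1) -> 19. No state change.

Answer: 5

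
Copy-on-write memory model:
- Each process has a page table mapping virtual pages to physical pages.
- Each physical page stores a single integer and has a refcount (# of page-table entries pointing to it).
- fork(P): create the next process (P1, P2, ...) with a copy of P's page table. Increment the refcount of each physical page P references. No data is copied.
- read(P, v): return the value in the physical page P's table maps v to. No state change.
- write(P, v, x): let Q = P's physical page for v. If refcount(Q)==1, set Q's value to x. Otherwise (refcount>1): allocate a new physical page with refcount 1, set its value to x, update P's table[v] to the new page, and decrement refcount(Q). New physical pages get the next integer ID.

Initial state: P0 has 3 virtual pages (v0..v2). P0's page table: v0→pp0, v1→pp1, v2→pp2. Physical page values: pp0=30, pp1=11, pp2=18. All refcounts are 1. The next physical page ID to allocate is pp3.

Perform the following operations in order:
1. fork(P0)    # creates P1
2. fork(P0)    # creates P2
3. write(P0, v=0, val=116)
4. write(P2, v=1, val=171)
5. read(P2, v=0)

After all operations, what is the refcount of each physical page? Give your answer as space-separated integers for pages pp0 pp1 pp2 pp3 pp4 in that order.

Op 1: fork(P0) -> P1. 3 ppages; refcounts: pp0:2 pp1:2 pp2:2
Op 2: fork(P0) -> P2. 3 ppages; refcounts: pp0:3 pp1:3 pp2:3
Op 3: write(P0, v0, 116). refcount(pp0)=3>1 -> COPY to pp3. 4 ppages; refcounts: pp0:2 pp1:3 pp2:3 pp3:1
Op 4: write(P2, v1, 171). refcount(pp1)=3>1 -> COPY to pp4. 5 ppages; refcounts: pp0:2 pp1:2 pp2:3 pp3:1 pp4:1
Op 5: read(P2, v0) -> 30. No state change.

Answer: 2 2 3 1 1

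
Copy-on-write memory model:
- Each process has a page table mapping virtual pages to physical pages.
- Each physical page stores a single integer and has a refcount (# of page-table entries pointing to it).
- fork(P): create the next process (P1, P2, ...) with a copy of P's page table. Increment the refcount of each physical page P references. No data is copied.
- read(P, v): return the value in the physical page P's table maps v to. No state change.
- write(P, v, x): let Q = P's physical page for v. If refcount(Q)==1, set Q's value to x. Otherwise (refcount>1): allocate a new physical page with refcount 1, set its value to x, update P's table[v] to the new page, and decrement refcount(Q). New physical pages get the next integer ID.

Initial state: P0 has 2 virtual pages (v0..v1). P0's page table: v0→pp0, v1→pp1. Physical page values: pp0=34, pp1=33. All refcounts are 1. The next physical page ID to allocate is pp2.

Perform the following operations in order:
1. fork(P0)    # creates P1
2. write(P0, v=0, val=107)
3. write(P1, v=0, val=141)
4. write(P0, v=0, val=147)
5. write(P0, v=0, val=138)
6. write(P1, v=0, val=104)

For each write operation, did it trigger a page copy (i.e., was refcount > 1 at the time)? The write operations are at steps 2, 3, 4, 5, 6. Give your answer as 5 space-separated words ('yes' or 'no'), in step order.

Op 1: fork(P0) -> P1. 2 ppages; refcounts: pp0:2 pp1:2
Op 2: write(P0, v0, 107). refcount(pp0)=2>1 -> COPY to pp2. 3 ppages; refcounts: pp0:1 pp1:2 pp2:1
Op 3: write(P1, v0, 141). refcount(pp0)=1 -> write in place. 3 ppages; refcounts: pp0:1 pp1:2 pp2:1
Op 4: write(P0, v0, 147). refcount(pp2)=1 -> write in place. 3 ppages; refcounts: pp0:1 pp1:2 pp2:1
Op 5: write(P0, v0, 138). refcount(pp2)=1 -> write in place. 3 ppages; refcounts: pp0:1 pp1:2 pp2:1
Op 6: write(P1, v0, 104). refcount(pp0)=1 -> write in place. 3 ppages; refcounts: pp0:1 pp1:2 pp2:1

yes no no no no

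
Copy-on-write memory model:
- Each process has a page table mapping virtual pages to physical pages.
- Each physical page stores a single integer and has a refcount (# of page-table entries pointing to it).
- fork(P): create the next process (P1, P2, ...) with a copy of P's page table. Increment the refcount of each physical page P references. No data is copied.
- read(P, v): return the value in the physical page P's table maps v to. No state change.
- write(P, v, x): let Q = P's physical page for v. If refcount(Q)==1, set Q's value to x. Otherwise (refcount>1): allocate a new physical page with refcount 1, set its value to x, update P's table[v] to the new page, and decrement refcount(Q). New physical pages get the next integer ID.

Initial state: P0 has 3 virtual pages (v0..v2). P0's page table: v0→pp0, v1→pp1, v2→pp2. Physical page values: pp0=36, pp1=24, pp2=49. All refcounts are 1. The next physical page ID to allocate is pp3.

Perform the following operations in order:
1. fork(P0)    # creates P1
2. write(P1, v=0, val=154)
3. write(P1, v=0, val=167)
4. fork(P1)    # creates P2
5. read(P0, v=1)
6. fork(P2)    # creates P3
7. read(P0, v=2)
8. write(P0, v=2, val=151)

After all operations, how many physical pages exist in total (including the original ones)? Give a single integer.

Op 1: fork(P0) -> P1. 3 ppages; refcounts: pp0:2 pp1:2 pp2:2
Op 2: write(P1, v0, 154). refcount(pp0)=2>1 -> COPY to pp3. 4 ppages; refcounts: pp0:1 pp1:2 pp2:2 pp3:1
Op 3: write(P1, v0, 167). refcount(pp3)=1 -> write in place. 4 ppages; refcounts: pp0:1 pp1:2 pp2:2 pp3:1
Op 4: fork(P1) -> P2. 4 ppages; refcounts: pp0:1 pp1:3 pp2:3 pp3:2
Op 5: read(P0, v1) -> 24. No state change.
Op 6: fork(P2) -> P3. 4 ppages; refcounts: pp0:1 pp1:4 pp2:4 pp3:3
Op 7: read(P0, v2) -> 49. No state change.
Op 8: write(P0, v2, 151). refcount(pp2)=4>1 -> COPY to pp4. 5 ppages; refcounts: pp0:1 pp1:4 pp2:3 pp3:3 pp4:1

Answer: 5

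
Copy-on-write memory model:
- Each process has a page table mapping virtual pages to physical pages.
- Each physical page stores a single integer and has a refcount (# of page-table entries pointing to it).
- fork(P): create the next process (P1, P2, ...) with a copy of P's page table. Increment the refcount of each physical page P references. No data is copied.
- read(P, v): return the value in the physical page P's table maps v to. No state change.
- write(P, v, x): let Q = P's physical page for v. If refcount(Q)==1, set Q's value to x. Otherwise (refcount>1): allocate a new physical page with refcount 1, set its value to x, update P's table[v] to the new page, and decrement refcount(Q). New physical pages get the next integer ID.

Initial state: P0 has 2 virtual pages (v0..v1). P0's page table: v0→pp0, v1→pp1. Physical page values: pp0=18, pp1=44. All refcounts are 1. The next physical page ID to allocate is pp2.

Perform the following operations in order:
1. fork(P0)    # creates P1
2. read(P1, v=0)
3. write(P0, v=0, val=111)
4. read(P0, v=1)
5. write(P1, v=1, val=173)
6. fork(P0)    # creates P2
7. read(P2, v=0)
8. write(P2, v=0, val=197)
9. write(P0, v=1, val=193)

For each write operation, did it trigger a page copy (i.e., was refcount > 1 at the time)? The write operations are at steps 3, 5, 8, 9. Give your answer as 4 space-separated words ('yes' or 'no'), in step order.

Op 1: fork(P0) -> P1. 2 ppages; refcounts: pp0:2 pp1:2
Op 2: read(P1, v0) -> 18. No state change.
Op 3: write(P0, v0, 111). refcount(pp0)=2>1 -> COPY to pp2. 3 ppages; refcounts: pp0:1 pp1:2 pp2:1
Op 4: read(P0, v1) -> 44. No state change.
Op 5: write(P1, v1, 173). refcount(pp1)=2>1 -> COPY to pp3. 4 ppages; refcounts: pp0:1 pp1:1 pp2:1 pp3:1
Op 6: fork(P0) -> P2. 4 ppages; refcounts: pp0:1 pp1:2 pp2:2 pp3:1
Op 7: read(P2, v0) -> 111. No state change.
Op 8: write(P2, v0, 197). refcount(pp2)=2>1 -> COPY to pp4. 5 ppages; refcounts: pp0:1 pp1:2 pp2:1 pp3:1 pp4:1
Op 9: write(P0, v1, 193). refcount(pp1)=2>1 -> COPY to pp5. 6 ppages; refcounts: pp0:1 pp1:1 pp2:1 pp3:1 pp4:1 pp5:1

yes yes yes yes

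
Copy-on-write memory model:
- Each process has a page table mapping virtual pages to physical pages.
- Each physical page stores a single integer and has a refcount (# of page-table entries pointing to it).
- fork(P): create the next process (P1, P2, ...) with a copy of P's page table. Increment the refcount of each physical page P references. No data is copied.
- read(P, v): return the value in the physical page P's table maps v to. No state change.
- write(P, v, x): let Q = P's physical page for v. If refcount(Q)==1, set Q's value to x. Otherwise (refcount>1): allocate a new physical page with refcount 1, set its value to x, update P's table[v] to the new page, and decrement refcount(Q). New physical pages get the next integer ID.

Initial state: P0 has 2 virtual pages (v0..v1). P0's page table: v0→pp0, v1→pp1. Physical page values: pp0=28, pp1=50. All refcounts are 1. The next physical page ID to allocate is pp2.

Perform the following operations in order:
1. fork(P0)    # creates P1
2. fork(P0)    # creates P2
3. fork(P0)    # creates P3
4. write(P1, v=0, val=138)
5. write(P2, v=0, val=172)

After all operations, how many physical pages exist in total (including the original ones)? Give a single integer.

Op 1: fork(P0) -> P1. 2 ppages; refcounts: pp0:2 pp1:2
Op 2: fork(P0) -> P2. 2 ppages; refcounts: pp0:3 pp1:3
Op 3: fork(P0) -> P3. 2 ppages; refcounts: pp0:4 pp1:4
Op 4: write(P1, v0, 138). refcount(pp0)=4>1 -> COPY to pp2. 3 ppages; refcounts: pp0:3 pp1:4 pp2:1
Op 5: write(P2, v0, 172). refcount(pp0)=3>1 -> COPY to pp3. 4 ppages; refcounts: pp0:2 pp1:4 pp2:1 pp3:1

Answer: 4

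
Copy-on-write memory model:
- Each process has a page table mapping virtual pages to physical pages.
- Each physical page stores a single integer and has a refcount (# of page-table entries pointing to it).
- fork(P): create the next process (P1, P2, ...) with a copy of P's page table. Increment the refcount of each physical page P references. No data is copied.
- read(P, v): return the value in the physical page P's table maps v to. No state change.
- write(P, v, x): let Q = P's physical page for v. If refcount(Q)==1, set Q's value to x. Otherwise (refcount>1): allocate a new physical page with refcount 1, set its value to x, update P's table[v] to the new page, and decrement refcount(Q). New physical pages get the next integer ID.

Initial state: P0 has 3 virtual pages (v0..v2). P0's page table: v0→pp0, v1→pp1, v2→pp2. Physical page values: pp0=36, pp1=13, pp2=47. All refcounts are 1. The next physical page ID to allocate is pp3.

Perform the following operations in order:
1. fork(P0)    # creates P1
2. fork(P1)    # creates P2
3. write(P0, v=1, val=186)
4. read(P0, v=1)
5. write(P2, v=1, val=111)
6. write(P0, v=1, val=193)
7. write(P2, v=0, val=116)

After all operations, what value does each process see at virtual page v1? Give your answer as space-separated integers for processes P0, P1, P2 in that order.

Answer: 193 13 111

Derivation:
Op 1: fork(P0) -> P1. 3 ppages; refcounts: pp0:2 pp1:2 pp2:2
Op 2: fork(P1) -> P2. 3 ppages; refcounts: pp0:3 pp1:3 pp2:3
Op 3: write(P0, v1, 186). refcount(pp1)=3>1 -> COPY to pp3. 4 ppages; refcounts: pp0:3 pp1:2 pp2:3 pp3:1
Op 4: read(P0, v1) -> 186. No state change.
Op 5: write(P2, v1, 111). refcount(pp1)=2>1 -> COPY to pp4. 5 ppages; refcounts: pp0:3 pp1:1 pp2:3 pp3:1 pp4:1
Op 6: write(P0, v1, 193). refcount(pp3)=1 -> write in place. 5 ppages; refcounts: pp0:3 pp1:1 pp2:3 pp3:1 pp4:1
Op 7: write(P2, v0, 116). refcount(pp0)=3>1 -> COPY to pp5. 6 ppages; refcounts: pp0:2 pp1:1 pp2:3 pp3:1 pp4:1 pp5:1
P0: v1 -> pp3 = 193
P1: v1 -> pp1 = 13
P2: v1 -> pp4 = 111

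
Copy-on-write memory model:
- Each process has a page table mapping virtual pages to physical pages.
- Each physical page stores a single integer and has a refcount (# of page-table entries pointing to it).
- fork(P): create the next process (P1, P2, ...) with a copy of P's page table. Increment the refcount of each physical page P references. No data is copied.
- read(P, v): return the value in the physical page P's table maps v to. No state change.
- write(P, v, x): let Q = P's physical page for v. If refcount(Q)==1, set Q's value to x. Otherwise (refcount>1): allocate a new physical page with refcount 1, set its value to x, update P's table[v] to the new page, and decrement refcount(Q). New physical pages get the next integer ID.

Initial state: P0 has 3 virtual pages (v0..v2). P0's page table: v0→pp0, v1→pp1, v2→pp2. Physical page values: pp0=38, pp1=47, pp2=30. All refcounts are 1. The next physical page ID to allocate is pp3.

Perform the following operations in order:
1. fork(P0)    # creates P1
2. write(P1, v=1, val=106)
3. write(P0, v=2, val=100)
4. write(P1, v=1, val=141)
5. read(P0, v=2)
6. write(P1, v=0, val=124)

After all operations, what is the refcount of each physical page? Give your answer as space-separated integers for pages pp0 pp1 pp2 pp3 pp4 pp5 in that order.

Op 1: fork(P0) -> P1. 3 ppages; refcounts: pp0:2 pp1:2 pp2:2
Op 2: write(P1, v1, 106). refcount(pp1)=2>1 -> COPY to pp3. 4 ppages; refcounts: pp0:2 pp1:1 pp2:2 pp3:1
Op 3: write(P0, v2, 100). refcount(pp2)=2>1 -> COPY to pp4. 5 ppages; refcounts: pp0:2 pp1:1 pp2:1 pp3:1 pp4:1
Op 4: write(P1, v1, 141). refcount(pp3)=1 -> write in place. 5 ppages; refcounts: pp0:2 pp1:1 pp2:1 pp3:1 pp4:1
Op 5: read(P0, v2) -> 100. No state change.
Op 6: write(P1, v0, 124). refcount(pp0)=2>1 -> COPY to pp5. 6 ppages; refcounts: pp0:1 pp1:1 pp2:1 pp3:1 pp4:1 pp5:1

Answer: 1 1 1 1 1 1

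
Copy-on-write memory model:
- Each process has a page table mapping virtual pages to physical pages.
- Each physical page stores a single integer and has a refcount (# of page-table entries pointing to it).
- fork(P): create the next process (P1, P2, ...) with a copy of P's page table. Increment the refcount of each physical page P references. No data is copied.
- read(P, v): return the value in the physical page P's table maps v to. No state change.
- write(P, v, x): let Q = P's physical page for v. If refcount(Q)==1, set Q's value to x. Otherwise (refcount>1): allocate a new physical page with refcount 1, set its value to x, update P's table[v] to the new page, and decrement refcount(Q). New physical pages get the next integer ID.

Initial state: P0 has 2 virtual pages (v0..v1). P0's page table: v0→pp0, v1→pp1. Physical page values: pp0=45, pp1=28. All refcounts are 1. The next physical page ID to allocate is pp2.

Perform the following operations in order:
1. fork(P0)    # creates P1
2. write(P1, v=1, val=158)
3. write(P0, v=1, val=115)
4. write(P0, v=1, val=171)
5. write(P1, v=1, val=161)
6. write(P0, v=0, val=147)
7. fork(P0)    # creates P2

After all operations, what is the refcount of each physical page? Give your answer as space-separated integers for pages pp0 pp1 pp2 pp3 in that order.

Answer: 1 2 1 2

Derivation:
Op 1: fork(P0) -> P1. 2 ppages; refcounts: pp0:2 pp1:2
Op 2: write(P1, v1, 158). refcount(pp1)=2>1 -> COPY to pp2. 3 ppages; refcounts: pp0:2 pp1:1 pp2:1
Op 3: write(P0, v1, 115). refcount(pp1)=1 -> write in place. 3 ppages; refcounts: pp0:2 pp1:1 pp2:1
Op 4: write(P0, v1, 171). refcount(pp1)=1 -> write in place. 3 ppages; refcounts: pp0:2 pp1:1 pp2:1
Op 5: write(P1, v1, 161). refcount(pp2)=1 -> write in place. 3 ppages; refcounts: pp0:2 pp1:1 pp2:1
Op 6: write(P0, v0, 147). refcount(pp0)=2>1 -> COPY to pp3. 4 ppages; refcounts: pp0:1 pp1:1 pp2:1 pp3:1
Op 7: fork(P0) -> P2. 4 ppages; refcounts: pp0:1 pp1:2 pp2:1 pp3:2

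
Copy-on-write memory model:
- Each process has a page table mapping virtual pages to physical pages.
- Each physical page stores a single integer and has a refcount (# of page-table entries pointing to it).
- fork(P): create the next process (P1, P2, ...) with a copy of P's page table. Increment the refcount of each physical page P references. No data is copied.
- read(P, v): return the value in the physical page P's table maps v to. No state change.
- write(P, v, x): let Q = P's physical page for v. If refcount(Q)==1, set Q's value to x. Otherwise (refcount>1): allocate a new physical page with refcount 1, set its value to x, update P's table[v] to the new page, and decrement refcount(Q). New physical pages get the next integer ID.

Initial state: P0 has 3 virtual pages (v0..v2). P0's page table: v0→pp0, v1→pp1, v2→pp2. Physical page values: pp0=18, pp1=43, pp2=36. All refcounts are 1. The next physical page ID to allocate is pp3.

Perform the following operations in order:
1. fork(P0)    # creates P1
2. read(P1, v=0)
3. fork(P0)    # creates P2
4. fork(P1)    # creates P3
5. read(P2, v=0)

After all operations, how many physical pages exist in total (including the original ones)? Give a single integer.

Op 1: fork(P0) -> P1. 3 ppages; refcounts: pp0:2 pp1:2 pp2:2
Op 2: read(P1, v0) -> 18. No state change.
Op 3: fork(P0) -> P2. 3 ppages; refcounts: pp0:3 pp1:3 pp2:3
Op 4: fork(P1) -> P3. 3 ppages; refcounts: pp0:4 pp1:4 pp2:4
Op 5: read(P2, v0) -> 18. No state change.

Answer: 3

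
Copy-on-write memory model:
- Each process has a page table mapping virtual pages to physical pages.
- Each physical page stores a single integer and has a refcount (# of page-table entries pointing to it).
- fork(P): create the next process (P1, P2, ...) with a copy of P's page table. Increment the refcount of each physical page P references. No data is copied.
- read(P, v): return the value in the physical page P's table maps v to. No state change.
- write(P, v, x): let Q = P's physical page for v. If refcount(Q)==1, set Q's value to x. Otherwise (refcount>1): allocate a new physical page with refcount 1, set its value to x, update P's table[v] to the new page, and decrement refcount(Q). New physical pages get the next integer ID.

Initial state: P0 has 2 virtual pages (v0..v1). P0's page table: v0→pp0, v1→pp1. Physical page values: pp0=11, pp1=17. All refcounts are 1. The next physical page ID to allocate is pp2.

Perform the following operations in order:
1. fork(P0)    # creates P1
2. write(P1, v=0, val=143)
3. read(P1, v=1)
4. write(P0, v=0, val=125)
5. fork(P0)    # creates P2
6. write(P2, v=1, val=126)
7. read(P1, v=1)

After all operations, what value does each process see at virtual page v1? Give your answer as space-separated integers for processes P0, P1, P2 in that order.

Answer: 17 17 126

Derivation:
Op 1: fork(P0) -> P1. 2 ppages; refcounts: pp0:2 pp1:2
Op 2: write(P1, v0, 143). refcount(pp0)=2>1 -> COPY to pp2. 3 ppages; refcounts: pp0:1 pp1:2 pp2:1
Op 3: read(P1, v1) -> 17. No state change.
Op 4: write(P0, v0, 125). refcount(pp0)=1 -> write in place. 3 ppages; refcounts: pp0:1 pp1:2 pp2:1
Op 5: fork(P0) -> P2. 3 ppages; refcounts: pp0:2 pp1:3 pp2:1
Op 6: write(P2, v1, 126). refcount(pp1)=3>1 -> COPY to pp3. 4 ppages; refcounts: pp0:2 pp1:2 pp2:1 pp3:1
Op 7: read(P1, v1) -> 17. No state change.
P0: v1 -> pp1 = 17
P1: v1 -> pp1 = 17
P2: v1 -> pp3 = 126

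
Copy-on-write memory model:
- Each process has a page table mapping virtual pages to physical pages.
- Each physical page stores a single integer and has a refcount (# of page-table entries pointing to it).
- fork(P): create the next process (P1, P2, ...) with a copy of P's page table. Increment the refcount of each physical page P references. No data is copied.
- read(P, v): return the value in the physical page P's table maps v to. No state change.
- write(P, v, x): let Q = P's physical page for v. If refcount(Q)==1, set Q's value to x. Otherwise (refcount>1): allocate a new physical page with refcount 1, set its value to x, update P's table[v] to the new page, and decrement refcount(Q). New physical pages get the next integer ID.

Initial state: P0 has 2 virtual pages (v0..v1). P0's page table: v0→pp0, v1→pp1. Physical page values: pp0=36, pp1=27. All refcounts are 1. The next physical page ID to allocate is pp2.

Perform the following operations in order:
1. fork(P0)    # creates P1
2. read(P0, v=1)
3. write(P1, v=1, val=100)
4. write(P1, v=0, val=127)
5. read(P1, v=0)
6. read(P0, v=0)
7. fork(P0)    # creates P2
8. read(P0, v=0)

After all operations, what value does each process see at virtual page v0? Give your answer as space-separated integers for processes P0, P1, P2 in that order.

Answer: 36 127 36

Derivation:
Op 1: fork(P0) -> P1. 2 ppages; refcounts: pp0:2 pp1:2
Op 2: read(P0, v1) -> 27. No state change.
Op 3: write(P1, v1, 100). refcount(pp1)=2>1 -> COPY to pp2. 3 ppages; refcounts: pp0:2 pp1:1 pp2:1
Op 4: write(P1, v0, 127). refcount(pp0)=2>1 -> COPY to pp3. 4 ppages; refcounts: pp0:1 pp1:1 pp2:1 pp3:1
Op 5: read(P1, v0) -> 127. No state change.
Op 6: read(P0, v0) -> 36. No state change.
Op 7: fork(P0) -> P2. 4 ppages; refcounts: pp0:2 pp1:2 pp2:1 pp3:1
Op 8: read(P0, v0) -> 36. No state change.
P0: v0 -> pp0 = 36
P1: v0 -> pp3 = 127
P2: v0 -> pp0 = 36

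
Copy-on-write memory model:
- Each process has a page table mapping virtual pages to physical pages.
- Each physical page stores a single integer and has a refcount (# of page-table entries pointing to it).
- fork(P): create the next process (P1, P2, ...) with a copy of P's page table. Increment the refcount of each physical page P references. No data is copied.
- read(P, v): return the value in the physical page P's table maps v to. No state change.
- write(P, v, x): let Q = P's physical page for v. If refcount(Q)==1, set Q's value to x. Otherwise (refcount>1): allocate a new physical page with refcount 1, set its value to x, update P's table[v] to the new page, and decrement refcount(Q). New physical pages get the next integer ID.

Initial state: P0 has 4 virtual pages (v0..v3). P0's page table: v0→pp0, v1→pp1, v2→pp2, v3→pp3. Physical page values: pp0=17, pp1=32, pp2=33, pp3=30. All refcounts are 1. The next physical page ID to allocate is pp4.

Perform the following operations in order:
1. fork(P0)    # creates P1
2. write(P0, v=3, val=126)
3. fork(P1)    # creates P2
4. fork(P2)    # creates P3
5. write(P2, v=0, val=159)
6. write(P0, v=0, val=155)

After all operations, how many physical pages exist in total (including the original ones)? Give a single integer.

Answer: 7

Derivation:
Op 1: fork(P0) -> P1. 4 ppages; refcounts: pp0:2 pp1:2 pp2:2 pp3:2
Op 2: write(P0, v3, 126). refcount(pp3)=2>1 -> COPY to pp4. 5 ppages; refcounts: pp0:2 pp1:2 pp2:2 pp3:1 pp4:1
Op 3: fork(P1) -> P2. 5 ppages; refcounts: pp0:3 pp1:3 pp2:3 pp3:2 pp4:1
Op 4: fork(P2) -> P3. 5 ppages; refcounts: pp0:4 pp1:4 pp2:4 pp3:3 pp4:1
Op 5: write(P2, v0, 159). refcount(pp0)=4>1 -> COPY to pp5. 6 ppages; refcounts: pp0:3 pp1:4 pp2:4 pp3:3 pp4:1 pp5:1
Op 6: write(P0, v0, 155). refcount(pp0)=3>1 -> COPY to pp6. 7 ppages; refcounts: pp0:2 pp1:4 pp2:4 pp3:3 pp4:1 pp5:1 pp6:1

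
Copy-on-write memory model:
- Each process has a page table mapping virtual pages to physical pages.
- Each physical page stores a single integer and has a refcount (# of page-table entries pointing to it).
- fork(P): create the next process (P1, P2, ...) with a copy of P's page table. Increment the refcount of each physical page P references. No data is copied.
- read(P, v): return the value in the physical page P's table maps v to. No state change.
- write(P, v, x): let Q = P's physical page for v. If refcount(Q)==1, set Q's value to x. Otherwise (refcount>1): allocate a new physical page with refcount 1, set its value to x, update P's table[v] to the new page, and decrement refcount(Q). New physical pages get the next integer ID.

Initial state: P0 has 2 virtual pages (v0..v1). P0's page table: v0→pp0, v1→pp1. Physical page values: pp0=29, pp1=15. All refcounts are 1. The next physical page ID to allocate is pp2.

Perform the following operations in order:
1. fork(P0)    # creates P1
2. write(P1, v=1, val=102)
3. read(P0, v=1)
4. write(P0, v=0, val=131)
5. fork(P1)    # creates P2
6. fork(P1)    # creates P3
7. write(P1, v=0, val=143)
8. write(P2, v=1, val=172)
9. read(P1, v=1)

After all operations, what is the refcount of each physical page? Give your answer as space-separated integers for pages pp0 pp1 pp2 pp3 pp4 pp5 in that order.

Op 1: fork(P0) -> P1. 2 ppages; refcounts: pp0:2 pp1:2
Op 2: write(P1, v1, 102). refcount(pp1)=2>1 -> COPY to pp2. 3 ppages; refcounts: pp0:2 pp1:1 pp2:1
Op 3: read(P0, v1) -> 15. No state change.
Op 4: write(P0, v0, 131). refcount(pp0)=2>1 -> COPY to pp3. 4 ppages; refcounts: pp0:1 pp1:1 pp2:1 pp3:1
Op 5: fork(P1) -> P2. 4 ppages; refcounts: pp0:2 pp1:1 pp2:2 pp3:1
Op 6: fork(P1) -> P3. 4 ppages; refcounts: pp0:3 pp1:1 pp2:3 pp3:1
Op 7: write(P1, v0, 143). refcount(pp0)=3>1 -> COPY to pp4. 5 ppages; refcounts: pp0:2 pp1:1 pp2:3 pp3:1 pp4:1
Op 8: write(P2, v1, 172). refcount(pp2)=3>1 -> COPY to pp5. 6 ppages; refcounts: pp0:2 pp1:1 pp2:2 pp3:1 pp4:1 pp5:1
Op 9: read(P1, v1) -> 102. No state change.

Answer: 2 1 2 1 1 1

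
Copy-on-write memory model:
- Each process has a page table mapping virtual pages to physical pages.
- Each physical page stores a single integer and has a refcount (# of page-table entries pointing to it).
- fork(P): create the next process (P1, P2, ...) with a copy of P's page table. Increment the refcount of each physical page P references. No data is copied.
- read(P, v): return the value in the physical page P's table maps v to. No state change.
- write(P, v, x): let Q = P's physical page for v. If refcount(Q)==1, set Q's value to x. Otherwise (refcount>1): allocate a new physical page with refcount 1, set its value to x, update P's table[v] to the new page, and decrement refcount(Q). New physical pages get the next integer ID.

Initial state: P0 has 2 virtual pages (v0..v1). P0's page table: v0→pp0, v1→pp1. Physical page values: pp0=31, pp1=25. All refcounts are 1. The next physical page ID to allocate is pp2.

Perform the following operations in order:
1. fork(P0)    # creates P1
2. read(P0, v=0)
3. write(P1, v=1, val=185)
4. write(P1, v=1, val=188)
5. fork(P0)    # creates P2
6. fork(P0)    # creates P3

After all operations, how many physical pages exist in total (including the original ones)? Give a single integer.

Op 1: fork(P0) -> P1. 2 ppages; refcounts: pp0:2 pp1:2
Op 2: read(P0, v0) -> 31. No state change.
Op 3: write(P1, v1, 185). refcount(pp1)=2>1 -> COPY to pp2. 3 ppages; refcounts: pp0:2 pp1:1 pp2:1
Op 4: write(P1, v1, 188). refcount(pp2)=1 -> write in place. 3 ppages; refcounts: pp0:2 pp1:1 pp2:1
Op 5: fork(P0) -> P2. 3 ppages; refcounts: pp0:3 pp1:2 pp2:1
Op 6: fork(P0) -> P3. 3 ppages; refcounts: pp0:4 pp1:3 pp2:1

Answer: 3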